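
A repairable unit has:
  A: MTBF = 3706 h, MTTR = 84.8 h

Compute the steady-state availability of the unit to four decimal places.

0.9776

A(A) = MTBF/(MTBF+MTTR) = 3706/(3706+84.8) = 0.9776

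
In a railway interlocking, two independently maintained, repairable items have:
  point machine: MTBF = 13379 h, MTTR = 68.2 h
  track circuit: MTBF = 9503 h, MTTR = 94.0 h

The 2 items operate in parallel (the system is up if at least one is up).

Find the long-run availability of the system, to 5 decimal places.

A(point machine) = MTBF/(MTBF+MTTR) = 13379/(13379+68.2) = 0.994928
A(track circuit) = MTBF/(MTBF+MTTR) = 9503/(9503+94.0) = 0.990205
Parallel availability: 1 − (1 − 0.994928)(1 − 0.990205) = 0.99995

0.99995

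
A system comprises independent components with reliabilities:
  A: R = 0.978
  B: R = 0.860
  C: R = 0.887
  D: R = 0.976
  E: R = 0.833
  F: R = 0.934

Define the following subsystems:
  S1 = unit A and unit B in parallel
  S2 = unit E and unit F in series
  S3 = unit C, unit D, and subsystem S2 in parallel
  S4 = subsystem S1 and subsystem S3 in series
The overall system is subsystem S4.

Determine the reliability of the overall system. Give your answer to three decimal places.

0.996

Parallel (A and B): 1 − (1 − 0.97800)(1 − 0.86000) = 0.99692
Series (E and F): 0.83300 × 0.93400 = 0.77802
Parallel (C, D, and [0.77802]): 1 − (1 − 0.88700)(1 − 0.97600)(1 − 0.77802) = 0.99940
Series ([0.99692] and [0.99940]): 0.99692 × 0.99940 = 0.996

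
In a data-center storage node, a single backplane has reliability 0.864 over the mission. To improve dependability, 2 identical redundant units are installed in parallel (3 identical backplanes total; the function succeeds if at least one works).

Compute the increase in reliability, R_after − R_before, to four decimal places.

R_before = 0.864
R_after = 1 − (1 − 0.864)^3 = 0.9975
ΔR = 0.9975 − 0.864 = 0.1335

0.1335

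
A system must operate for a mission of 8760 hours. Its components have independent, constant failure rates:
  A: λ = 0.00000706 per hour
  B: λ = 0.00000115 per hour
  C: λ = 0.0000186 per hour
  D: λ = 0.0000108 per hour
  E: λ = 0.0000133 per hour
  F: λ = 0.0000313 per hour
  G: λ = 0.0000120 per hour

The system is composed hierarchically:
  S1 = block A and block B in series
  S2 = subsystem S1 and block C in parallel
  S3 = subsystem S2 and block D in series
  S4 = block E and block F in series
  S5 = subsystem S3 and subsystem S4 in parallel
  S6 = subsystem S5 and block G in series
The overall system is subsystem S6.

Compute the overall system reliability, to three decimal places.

R(A) = exp(−0.00000706 × 8760) = 0.94003
R(B) = exp(−0.00000115 × 8760) = 0.98998
R(C) = exp(−0.0000186 × 8760) = 0.84965
R(D) = exp(−0.0000108 × 8760) = 0.90973
R(E) = exp(−0.0000133 × 8760) = 0.89002
R(F) = exp(−0.0000313 × 8760) = 0.76019
R(G) = exp(−0.0000120 × 8760) = 0.90022
Series (A and B): 0.94003 × 0.98998 = 0.93061
Parallel ([0.93061] and C): 1 − (1 − 0.93061)(1 − 0.84965) = 0.98957
Series ([0.98957] and D): 0.98957 × 0.90973 = 0.90024
Series (E and F): 0.89002 × 0.76019 = 0.67658
Parallel ([0.90024] and [0.67658]): 1 − (1 − 0.90024)(1 − 0.67658) = 0.96774
Series ([0.96774] and G): 0.96774 × 0.90022 = 0.871

0.871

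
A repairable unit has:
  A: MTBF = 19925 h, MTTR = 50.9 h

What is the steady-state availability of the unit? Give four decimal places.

0.9975

A(A) = MTBF/(MTBF+MTTR) = 19925/(19925+50.9) = 0.9975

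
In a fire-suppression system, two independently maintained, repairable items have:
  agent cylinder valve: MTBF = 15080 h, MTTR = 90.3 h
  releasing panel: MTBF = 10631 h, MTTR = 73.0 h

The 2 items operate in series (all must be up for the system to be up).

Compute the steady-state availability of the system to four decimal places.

0.9873

A(agent cylinder valve) = MTBF/(MTBF+MTTR) = 15080/(15080+90.3) = 0.994048
A(releasing panel) = MTBF/(MTBF+MTTR) = 10631/(10631+73.0) = 0.993180
Series availability: 0.994048 × 0.993180 = 0.9873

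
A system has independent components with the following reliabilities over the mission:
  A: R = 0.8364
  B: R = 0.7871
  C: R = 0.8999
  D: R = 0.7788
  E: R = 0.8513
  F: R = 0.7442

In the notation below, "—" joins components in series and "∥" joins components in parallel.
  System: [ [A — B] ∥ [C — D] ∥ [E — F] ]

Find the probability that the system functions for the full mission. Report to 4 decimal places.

0.9625

Series (A and B): 0.836400 × 0.787100 = 0.658330
Series (C and D): 0.899900 × 0.778800 = 0.700842
Series (E and F): 0.851300 × 0.744200 = 0.633537
Parallel ([0.658330], [0.700842], and [0.633537]): 1 − (1 − 0.658330)(1 − 0.700842)(1 − 0.633537) = 0.9625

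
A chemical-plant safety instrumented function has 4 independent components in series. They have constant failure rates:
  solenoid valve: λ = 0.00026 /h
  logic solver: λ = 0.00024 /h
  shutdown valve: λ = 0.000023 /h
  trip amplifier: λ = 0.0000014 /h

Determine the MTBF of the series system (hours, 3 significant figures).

Series of exponential components: λ_sys = Σ λ_i
λ_sys = 0.00026 + 0.00024 + 0.000023 + 0.0000014 = 5.2440e-04 /h
MTBF = 1 / λ_sys = 1910 h

1910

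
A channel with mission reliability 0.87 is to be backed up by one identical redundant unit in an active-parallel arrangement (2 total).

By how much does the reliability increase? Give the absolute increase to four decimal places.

R_before = 0.87
R_after = 1 − (1 − 0.87)^2 = 0.9831
ΔR = 0.9831 − 0.87 = 0.1131

0.1131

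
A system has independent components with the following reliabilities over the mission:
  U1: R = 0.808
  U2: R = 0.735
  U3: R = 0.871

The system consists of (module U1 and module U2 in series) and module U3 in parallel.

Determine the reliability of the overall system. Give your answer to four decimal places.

Series (U1 and U2): 0.808000 × 0.735000 = 0.593880
Parallel ([0.593880] and U3): 1 − (1 − 0.593880)(1 − 0.871000) = 0.9476

0.9476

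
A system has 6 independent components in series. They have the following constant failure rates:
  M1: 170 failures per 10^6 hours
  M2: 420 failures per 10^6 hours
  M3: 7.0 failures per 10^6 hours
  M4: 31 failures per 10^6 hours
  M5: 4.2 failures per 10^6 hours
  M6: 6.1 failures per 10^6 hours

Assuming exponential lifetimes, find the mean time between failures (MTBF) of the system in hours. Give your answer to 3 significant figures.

1570

Series of exponential components: λ_sys = Σ λ_i
λ_sys = 0.00017 + 0.00042 + 0.0000070 + 0.000031 + 0.0000042 + 0.0000061 = 6.3830e-04 /h
MTBF = 1 / λ_sys = 1570 h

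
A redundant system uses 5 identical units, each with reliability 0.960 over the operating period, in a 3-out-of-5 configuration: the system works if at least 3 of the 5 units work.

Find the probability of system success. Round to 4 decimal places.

R = Σ_{i=3}^{5} C(5,i) p^i (1−p)^{5−i} with p = 0.960
C(5,3)·0.960^3·0.040^2 = 0.014156
C(5,4)·0.960^4·0.040^1 = 0.169869
C(5,5)·0.960^5·0.040^0 = 0.815373
Sum = 0.9994

0.9994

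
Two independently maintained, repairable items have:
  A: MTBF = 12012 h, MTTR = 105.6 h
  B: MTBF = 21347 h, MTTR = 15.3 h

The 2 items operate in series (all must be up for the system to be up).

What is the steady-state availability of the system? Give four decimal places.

0.9906

A(A) = MTBF/(MTBF+MTTR) = 12012/(12012+105.6) = 0.991285
A(B) = MTBF/(MTBF+MTTR) = 21347/(21347+15.3) = 0.999284
Series availability: 0.991285 × 0.999284 = 0.9906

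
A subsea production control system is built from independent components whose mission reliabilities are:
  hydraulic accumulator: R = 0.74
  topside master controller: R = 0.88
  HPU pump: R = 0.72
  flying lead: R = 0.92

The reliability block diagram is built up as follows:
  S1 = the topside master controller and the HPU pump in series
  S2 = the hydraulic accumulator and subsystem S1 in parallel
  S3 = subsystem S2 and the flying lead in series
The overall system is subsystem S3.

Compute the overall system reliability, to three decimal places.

Series (topside master controller and HPU pump): 0.88000 × 0.72000 = 0.63360
Parallel (hydraulic accumulator and [0.63360]): 1 − (1 − 0.74000)(1 − 0.63360) = 0.90474
Series ([0.90474] and flying lead): 0.90474 × 0.92000 = 0.832

0.832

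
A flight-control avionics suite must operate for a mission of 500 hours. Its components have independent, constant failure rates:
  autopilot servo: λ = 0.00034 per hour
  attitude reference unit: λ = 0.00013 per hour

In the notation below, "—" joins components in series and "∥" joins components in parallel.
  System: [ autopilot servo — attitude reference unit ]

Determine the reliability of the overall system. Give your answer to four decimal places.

R(autopilot servo) = exp(−0.00034 × 500) = 0.843665
R(attitude reference unit) = exp(−0.00013 × 500) = 0.937067
Series (autopilot servo and attitude reference unit): 0.843665 × 0.937067 = 0.7906

0.7906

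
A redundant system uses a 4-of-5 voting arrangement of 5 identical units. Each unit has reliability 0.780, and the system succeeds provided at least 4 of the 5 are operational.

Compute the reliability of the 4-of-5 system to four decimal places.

0.6959

R = Σ_{i=4}^{5} C(5,i) p^i (1−p)^{5−i} with p = 0.780
C(5,4)·0.780^4·0.220^1 = 0.407166
C(5,5)·0.780^5·0.220^0 = 0.288717
Sum = 0.6959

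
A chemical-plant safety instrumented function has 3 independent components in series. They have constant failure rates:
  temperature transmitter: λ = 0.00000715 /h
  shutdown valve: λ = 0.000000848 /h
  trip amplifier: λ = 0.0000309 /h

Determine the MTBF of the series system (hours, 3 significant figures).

25700

Series of exponential components: λ_sys = Σ λ_i
λ_sys = 0.00000715 + 0.000000848 + 0.0000309 = 3.8898e-05 /h
MTBF = 1 / λ_sys = 25700 h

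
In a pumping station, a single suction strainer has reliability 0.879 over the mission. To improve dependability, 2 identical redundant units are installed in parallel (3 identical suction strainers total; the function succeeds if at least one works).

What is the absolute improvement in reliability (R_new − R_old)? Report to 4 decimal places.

0.1192

R_before = 0.879
R_after = 1 − (1 − 0.879)^3 = 0.9982
ΔR = 0.9982 − 0.879 = 0.1192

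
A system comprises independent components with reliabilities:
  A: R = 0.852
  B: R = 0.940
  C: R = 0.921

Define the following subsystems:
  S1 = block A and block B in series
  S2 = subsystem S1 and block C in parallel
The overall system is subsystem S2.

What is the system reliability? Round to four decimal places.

Series (A and B): 0.852000 × 0.940000 = 0.800880
Parallel ([0.800880] and C): 1 − (1 − 0.800880)(1 − 0.921000) = 0.9843

0.9843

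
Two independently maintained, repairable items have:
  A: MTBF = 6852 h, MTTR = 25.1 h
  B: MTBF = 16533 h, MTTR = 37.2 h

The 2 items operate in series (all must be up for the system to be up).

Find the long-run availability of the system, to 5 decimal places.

A(A) = MTBF/(MTBF+MTTR) = 6852/(6852+25.1) = 0.996350
A(B) = MTBF/(MTBF+MTTR) = 16533/(16533+37.2) = 0.997755
Series availability: 0.996350 × 0.997755 = 0.99411

0.99411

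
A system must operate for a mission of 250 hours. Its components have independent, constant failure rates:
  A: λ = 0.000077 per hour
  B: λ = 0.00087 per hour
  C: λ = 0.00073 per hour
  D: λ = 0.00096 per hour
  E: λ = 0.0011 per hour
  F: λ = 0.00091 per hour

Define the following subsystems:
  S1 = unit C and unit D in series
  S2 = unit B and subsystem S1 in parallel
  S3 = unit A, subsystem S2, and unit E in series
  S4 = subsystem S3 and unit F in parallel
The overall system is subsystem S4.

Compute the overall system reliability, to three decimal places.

0.938

R(A) = exp(−0.000077 × 250) = 0.98093
R(B) = exp(−0.00087 × 250) = 0.80453
R(C) = exp(−0.00073 × 250) = 0.83318
R(D) = exp(−0.00096 × 250) = 0.78663
R(E) = exp(−0.0011 × 250) = 0.75957
R(F) = exp(−0.00091 × 250) = 0.79652
Series (C and D): 0.83318 × 0.78663 = 0.65540
Parallel (B and [0.65540]): 1 − (1 − 0.80453)(1 − 0.65540) = 0.93264
Series (A, [0.93264], and E): 0.98093 × 0.93264 × 0.75957 = 0.69490
Parallel ([0.69490] and F): 1 − (1 − 0.69490)(1 − 0.79652) = 0.938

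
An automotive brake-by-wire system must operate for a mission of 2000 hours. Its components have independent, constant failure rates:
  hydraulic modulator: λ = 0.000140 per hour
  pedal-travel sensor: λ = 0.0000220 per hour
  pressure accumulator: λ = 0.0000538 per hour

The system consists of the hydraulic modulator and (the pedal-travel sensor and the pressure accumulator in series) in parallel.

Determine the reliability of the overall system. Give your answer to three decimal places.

R(hydraulic modulator) = exp(−0.000140 × 2000) = 0.75578
R(pedal-travel sensor) = exp(−0.0000220 × 2000) = 0.95695
R(pressure accumulator) = exp(−0.0000538 × 2000) = 0.89799
Series (pedal-travel sensor and pressure accumulator): 0.95695 × 0.89799 = 0.85933
Parallel (hydraulic modulator and [0.85933]): 1 − (1 − 0.75578)(1 − 0.85933) = 0.966

0.966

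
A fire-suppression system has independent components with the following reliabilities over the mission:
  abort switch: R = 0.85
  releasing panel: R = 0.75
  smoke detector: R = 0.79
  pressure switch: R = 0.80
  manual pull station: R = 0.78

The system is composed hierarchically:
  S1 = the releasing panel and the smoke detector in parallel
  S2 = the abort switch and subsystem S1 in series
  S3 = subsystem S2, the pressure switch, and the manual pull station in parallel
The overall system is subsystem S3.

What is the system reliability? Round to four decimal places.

Parallel (releasing panel and smoke detector): 1 − (1 − 0.750000)(1 − 0.790000) = 0.947500
Series (abort switch and [0.947500]): 0.850000 × 0.947500 = 0.805375
Parallel ([0.805375], pressure switch, and manual pull station): 1 − (1 − 0.805375)(1 − 0.800000)(1 − 0.780000) = 0.9914

0.9914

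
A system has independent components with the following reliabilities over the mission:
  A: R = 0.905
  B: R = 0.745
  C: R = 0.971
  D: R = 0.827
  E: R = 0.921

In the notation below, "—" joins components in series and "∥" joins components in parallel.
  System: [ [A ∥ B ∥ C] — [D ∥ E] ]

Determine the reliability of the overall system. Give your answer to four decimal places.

Parallel (A, B, and C): 1 − (1 − 0.905000)(1 − 0.745000)(1 − 0.971000) = 0.999297
Parallel (D and E): 1 − (1 − 0.827000)(1 − 0.921000) = 0.986333
Series ([0.999297] and [0.986333]): 0.999297 × 0.986333 = 0.9856

0.9856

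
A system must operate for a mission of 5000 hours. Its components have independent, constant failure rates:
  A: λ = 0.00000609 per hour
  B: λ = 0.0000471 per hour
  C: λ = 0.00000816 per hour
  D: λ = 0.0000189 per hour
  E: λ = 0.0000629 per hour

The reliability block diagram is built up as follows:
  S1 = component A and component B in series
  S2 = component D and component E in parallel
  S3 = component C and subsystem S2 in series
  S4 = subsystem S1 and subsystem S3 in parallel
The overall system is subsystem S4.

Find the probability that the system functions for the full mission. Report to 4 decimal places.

R(A) = exp(−0.00000609 × 5000) = 0.970009
R(B) = exp(−0.0000471 × 5000) = 0.790176
R(C) = exp(−0.00000816 × 5000) = 0.960021
R(D) = exp(−0.0000189 × 5000) = 0.909828
R(E) = exp(−0.0000629 × 5000) = 0.730154
Series (A and B): 0.970009 × 0.790176 = 0.766478
Parallel (D and E): 1 − (1 − 0.909828)(1 − 0.730154) = 0.975667
Series (C and [0.975667]): 0.960021 × 0.975667 = 0.936661
Parallel ([0.766478] and [0.936661]): 1 − (1 − 0.766478)(1 − 0.936661) = 0.9852

0.9852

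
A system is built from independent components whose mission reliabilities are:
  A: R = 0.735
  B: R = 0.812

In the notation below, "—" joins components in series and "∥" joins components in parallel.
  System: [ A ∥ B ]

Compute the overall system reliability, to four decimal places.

0.9502

Parallel (A and B): 1 − (1 − 0.735000)(1 − 0.812000) = 0.9502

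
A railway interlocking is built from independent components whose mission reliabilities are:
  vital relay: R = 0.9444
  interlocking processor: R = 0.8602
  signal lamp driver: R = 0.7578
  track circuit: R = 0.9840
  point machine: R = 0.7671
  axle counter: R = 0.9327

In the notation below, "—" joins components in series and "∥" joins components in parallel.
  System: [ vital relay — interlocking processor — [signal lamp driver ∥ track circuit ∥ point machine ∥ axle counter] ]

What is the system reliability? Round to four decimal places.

0.8123

Parallel (signal lamp driver, track circuit, point machine, and axle counter): 1 − (1 − 0.757800)(1 − 0.984000)(1 − 0.767100)(1 − 0.932700) = 0.999939
Series (vital relay, interlocking processor, and [0.999939]): 0.944400 × 0.860200 × 0.999939 = 0.8123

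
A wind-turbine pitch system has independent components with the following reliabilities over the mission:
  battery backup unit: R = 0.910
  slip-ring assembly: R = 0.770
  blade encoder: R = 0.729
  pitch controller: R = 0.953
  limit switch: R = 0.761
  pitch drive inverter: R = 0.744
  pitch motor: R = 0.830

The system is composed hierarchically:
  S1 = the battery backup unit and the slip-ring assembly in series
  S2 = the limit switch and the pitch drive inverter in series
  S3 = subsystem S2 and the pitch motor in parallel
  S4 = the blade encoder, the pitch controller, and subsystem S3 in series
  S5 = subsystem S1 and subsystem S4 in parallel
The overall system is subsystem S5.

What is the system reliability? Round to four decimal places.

0.8933

Series (battery backup unit and slip-ring assembly): 0.910000 × 0.770000 = 0.700700
Series (limit switch and pitch drive inverter): 0.761000 × 0.744000 = 0.566184
Parallel ([0.566184] and pitch motor): 1 − (1 − 0.566184)(1 − 0.830000) = 0.926251
Series (blade encoder, pitch controller, and [0.926251]): 0.729000 × 0.953000 × 0.926251 = 0.643501
Parallel ([0.700700] and [0.643501]): 1 − (1 − 0.700700)(1 − 0.643501) = 0.8933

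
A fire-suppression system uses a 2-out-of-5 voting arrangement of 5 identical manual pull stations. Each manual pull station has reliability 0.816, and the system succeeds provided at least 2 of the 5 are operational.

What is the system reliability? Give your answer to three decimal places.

0.995

R = Σ_{i=2}^{5} C(5,i) p^i (1−p)^{5−i} with p = 0.816
C(5,2)·0.816^2·0.184^3 = 0.04148
C(5,3)·0.816^3·0.184^2 = 0.18395
C(5,4)·0.816^4·0.184^1 = 0.40790
C(5,5)·0.816^5·0.184^0 = 0.36179
Sum = 0.995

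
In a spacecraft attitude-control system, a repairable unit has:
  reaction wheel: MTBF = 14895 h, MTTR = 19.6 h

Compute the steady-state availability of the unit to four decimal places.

0.9987

A(reaction wheel) = MTBF/(MTBF+MTTR) = 14895/(14895+19.6) = 0.9987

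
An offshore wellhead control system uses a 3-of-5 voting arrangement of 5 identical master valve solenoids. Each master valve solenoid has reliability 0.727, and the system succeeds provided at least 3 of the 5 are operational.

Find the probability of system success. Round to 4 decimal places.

R = Σ_{i=3}^{5} C(5,i) p^i (1−p)^{5−i} with p = 0.727
C(5,3)·0.727^3·0.273^2 = 0.286371
C(5,4)·0.727^4·0.273^1 = 0.381303
C(5,5)·0.727^5·0.273^0 = 0.203082
Sum = 0.8708

0.8708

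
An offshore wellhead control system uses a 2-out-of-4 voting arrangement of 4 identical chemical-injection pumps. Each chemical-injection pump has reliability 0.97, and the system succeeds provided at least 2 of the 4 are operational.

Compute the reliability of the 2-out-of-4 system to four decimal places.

0.9999

R = Σ_{i=2}^{4} C(4,i) p^i (1−p)^{4−i} with p = 0.97
C(4,2)·0.97^2·0.03^2 = 0.005081
C(4,3)·0.97^3·0.03^1 = 0.109521
C(4,4)·0.97^4·0.03^0 = 0.885293
Sum = 0.9999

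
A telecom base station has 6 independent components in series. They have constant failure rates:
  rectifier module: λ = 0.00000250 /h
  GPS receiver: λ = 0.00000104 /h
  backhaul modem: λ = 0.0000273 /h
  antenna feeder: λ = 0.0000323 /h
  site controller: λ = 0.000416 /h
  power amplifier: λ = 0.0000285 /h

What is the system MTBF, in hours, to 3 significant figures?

1970

Series of exponential components: λ_sys = Σ λ_i
λ_sys = 0.00000250 + 0.00000104 + 0.0000273 + 0.0000323 + 0.000416 + 0.0000285 = 5.0764e-04 /h
MTBF = 1 / λ_sys = 1970 h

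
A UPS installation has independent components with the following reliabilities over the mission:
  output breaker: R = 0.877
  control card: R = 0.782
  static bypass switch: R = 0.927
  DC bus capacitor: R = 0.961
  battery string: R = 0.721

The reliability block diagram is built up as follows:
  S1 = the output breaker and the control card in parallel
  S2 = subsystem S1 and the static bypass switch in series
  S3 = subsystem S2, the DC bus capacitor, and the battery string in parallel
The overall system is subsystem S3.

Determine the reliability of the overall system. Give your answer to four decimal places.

Parallel (output breaker and control card): 1 − (1 − 0.877000)(1 − 0.782000) = 0.973186
Series ([0.973186] and static bypass switch): 0.973186 × 0.927000 = 0.902143
Parallel ([0.902143], DC bus capacitor, and battery string): 1 − (1 − 0.902143)(1 − 0.961000)(1 − 0.721000) = 0.9989

0.9989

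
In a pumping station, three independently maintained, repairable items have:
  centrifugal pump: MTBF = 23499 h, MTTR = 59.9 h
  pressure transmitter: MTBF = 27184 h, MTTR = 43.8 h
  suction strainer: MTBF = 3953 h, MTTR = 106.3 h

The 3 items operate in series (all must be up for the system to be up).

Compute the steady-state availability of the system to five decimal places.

A(centrifugal pump) = MTBF/(MTBF+MTTR) = 23499/(23499+59.9) = 0.997457
A(pressure transmitter) = MTBF/(MTBF+MTTR) = 27184/(27184+43.8) = 0.998391
A(suction strainer) = MTBF/(MTBF+MTTR) = 3953/(3953+106.3) = 0.973813
Series availability: 0.997457 × 0.998391 × 0.973813 = 0.96977

0.96977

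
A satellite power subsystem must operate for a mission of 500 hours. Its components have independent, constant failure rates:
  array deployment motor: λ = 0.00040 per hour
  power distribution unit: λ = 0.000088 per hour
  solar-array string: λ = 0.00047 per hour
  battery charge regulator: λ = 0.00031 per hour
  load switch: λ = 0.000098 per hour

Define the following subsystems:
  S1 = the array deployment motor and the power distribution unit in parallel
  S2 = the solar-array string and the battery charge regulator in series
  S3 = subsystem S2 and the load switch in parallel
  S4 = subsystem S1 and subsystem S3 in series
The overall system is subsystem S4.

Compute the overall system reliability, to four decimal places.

R(array deployment motor) = exp(−0.00040 × 500) = 0.818731
R(power distribution unit) = exp(−0.000088 × 500) = 0.956954
R(solar-array string) = exp(−0.00047 × 500) = 0.790571
R(battery charge regulator) = exp(−0.00031 × 500) = 0.856415
R(load switch) = exp(−0.000098 × 500) = 0.952181
Parallel (array deployment motor and power distribution unit): 1 − (1 − 0.818731)(1 − 0.956954) = 0.992197
Series (solar-array string and battery charge regulator): 0.790571 × 0.856415 = 0.677057
Parallel ([0.677057] and load switch): 1 − (1 − 0.677057)(1 − 0.952181) = 0.984557
Series ([0.992197] and [0.984557]): 0.992197 × 0.984557 = 0.9769

0.9769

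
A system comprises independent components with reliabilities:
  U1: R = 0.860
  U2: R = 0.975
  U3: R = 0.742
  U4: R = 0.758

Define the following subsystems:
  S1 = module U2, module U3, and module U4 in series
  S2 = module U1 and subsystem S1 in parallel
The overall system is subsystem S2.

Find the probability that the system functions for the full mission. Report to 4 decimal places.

0.9368

Series (U2, U3, and U4): 0.975000 × 0.742000 × 0.758000 = 0.548375
Parallel (U1 and [0.548375]): 1 − (1 − 0.860000)(1 − 0.548375) = 0.9368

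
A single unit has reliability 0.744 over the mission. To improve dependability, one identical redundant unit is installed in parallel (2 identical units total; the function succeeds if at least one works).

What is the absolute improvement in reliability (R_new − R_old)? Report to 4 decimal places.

R_before = 0.744
R_after = 1 − (1 − 0.744)^2 = 0.9345
ΔR = 0.9345 − 0.744 = 0.1905

0.1905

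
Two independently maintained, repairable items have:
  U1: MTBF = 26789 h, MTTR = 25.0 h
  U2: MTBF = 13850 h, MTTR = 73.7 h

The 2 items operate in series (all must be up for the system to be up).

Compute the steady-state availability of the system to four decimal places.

A(U1) = MTBF/(MTBF+MTTR) = 26789/(26789+25.0) = 0.999068
A(U2) = MTBF/(MTBF+MTTR) = 13850/(13850+73.7) = 0.994707
Series availability: 0.999068 × 0.994707 = 0.9938

0.9938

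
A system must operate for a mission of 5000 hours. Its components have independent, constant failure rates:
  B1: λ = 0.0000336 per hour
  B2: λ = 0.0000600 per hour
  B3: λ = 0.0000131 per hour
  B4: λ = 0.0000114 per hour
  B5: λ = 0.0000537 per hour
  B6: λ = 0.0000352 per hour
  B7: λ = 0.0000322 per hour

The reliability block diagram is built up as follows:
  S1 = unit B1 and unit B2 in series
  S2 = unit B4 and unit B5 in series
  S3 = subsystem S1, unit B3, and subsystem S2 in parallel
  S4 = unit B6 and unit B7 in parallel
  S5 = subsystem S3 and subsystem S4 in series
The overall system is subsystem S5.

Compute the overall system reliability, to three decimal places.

R(B1) = exp(−0.0000336 × 5000) = 0.84535
R(B2) = exp(−0.0000600 × 5000) = 0.74082
R(B3) = exp(−0.0000131 × 5000) = 0.93660
R(B4) = exp(−0.0000114 × 5000) = 0.94459
R(B5) = exp(−0.0000537 × 5000) = 0.76453
R(B6) = exp(−0.0000352 × 5000) = 0.83862
R(B7) = exp(−0.0000322 × 5000) = 0.85129
Series (B1 and B2): 0.84535 × 0.74082 = 0.62625
Series (B4 and B5): 0.94459 × 0.76453 = 0.72217
Parallel ([0.62625], B3, and [0.72217]): 1 − (1 − 0.62625)(1 − 0.93660)(1 − 0.72217) = 0.99342
Parallel (B6 and B7): 1 − (1 − 0.83862)(1 − 0.85129) = 0.97600
Series ([0.99342] and [0.97600]): 0.99342 × 0.97600 = 0.970

0.970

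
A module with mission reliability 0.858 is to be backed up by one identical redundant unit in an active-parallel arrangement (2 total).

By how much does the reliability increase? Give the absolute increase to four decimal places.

0.1218

R_before = 0.858
R_after = 1 − (1 − 0.858)^2 = 0.9798
ΔR = 0.9798 − 0.858 = 0.1218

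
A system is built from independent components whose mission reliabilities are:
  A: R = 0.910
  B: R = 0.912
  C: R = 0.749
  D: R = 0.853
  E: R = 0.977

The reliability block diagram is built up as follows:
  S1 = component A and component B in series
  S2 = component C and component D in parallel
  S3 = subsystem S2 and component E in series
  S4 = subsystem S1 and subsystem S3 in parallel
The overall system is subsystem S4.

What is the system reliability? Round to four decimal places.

0.9900

Series (A and B): 0.910000 × 0.912000 = 0.829920
Parallel (C and D): 1 − (1 − 0.749000)(1 − 0.853000) = 0.963103
Series ([0.963103] and E): 0.963103 × 0.977000 = 0.940952
Parallel ([0.829920] and [0.940952]): 1 − (1 − 0.829920)(1 − 0.940952) = 0.9900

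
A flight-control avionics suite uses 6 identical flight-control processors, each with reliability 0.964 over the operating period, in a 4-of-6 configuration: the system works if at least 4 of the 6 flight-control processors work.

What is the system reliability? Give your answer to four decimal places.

0.9991

R = Σ_{i=4}^{6} C(6,i) p^i (1−p)^{6−i} with p = 0.964
C(6,4)·0.964^4·0.036^2 = 0.016788
C(6,5)·0.964^5·0.036^1 = 0.179820
C(6,6)·0.964^6·0.036^0 = 0.802532
Sum = 0.9991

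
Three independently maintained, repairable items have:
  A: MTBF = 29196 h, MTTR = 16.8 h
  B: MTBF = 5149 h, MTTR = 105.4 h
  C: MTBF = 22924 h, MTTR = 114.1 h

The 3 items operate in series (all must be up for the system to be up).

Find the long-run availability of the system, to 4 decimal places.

A(A) = MTBF/(MTBF+MTTR) = 29196/(29196+16.8) = 0.999425
A(B) = MTBF/(MTBF+MTTR) = 5149/(5149+105.4) = 0.979941
A(C) = MTBF/(MTBF+MTTR) = 22924/(22924+114.1) = 0.995047
Series availability: 0.999425 × 0.979941 × 0.995047 = 0.9745

0.9745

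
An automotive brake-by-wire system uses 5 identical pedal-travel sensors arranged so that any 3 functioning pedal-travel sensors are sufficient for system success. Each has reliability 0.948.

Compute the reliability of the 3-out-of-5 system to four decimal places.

R = Σ_{i=3}^{5} C(5,i) p^i (1−p)^{5−i} with p = 0.948
C(5,3)·0.948^3·0.052^2 = 0.023037
C(5,4)·0.948^4·0.052^1 = 0.209994
C(5,5)·0.948^5·0.052^0 = 0.765670
Sum = 0.9987

0.9987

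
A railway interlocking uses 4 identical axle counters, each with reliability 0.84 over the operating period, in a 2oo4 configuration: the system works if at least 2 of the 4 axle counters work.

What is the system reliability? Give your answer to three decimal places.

0.986

R = Σ_{i=2}^{4} C(4,i) p^i (1−p)^{4−i} with p = 0.84
C(4,2)·0.84^2·0.16^2 = 0.10838
C(4,3)·0.84^3·0.16^1 = 0.37933
C(4,4)·0.84^4·0.16^0 = 0.49787
Sum = 0.986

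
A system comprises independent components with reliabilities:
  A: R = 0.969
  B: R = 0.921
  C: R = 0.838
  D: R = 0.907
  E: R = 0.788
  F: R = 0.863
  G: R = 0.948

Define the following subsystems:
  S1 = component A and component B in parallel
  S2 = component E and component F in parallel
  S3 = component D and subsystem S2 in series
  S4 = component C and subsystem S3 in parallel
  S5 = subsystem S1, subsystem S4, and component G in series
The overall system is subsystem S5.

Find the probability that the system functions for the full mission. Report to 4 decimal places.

Parallel (A and B): 1 − (1 − 0.969000)(1 − 0.921000) = 0.997551
Parallel (E and F): 1 − (1 − 0.788000)(1 − 0.863000) = 0.970956
Series (D and [0.970956]): 0.907000 × 0.970956 = 0.880657
Parallel (C and [0.880657]): 1 − (1 − 0.838000)(1 − 0.880657) = 0.980666
Series ([0.997551], [0.980666], and G): 0.997551 × 0.980666 × 0.948000 = 0.9274

0.9274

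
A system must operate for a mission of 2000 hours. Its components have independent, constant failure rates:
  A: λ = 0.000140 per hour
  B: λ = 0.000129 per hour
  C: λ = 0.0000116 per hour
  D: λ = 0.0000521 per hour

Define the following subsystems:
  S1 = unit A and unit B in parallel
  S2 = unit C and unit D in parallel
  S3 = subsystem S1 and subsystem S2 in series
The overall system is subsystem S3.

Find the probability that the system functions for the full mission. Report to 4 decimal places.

R(A) = exp(−0.000140 × 2000) = 0.755784
R(B) = exp(−0.000129 × 2000) = 0.772595
R(C) = exp(−0.0000116 × 2000) = 0.977067
R(D) = exp(−0.0000521 × 2000) = 0.901045
Parallel (A and B): 1 − (1 − 0.755784)(1 − 0.772595) = 0.944464
Parallel (C and D): 1 − (1 − 0.977067)(1 − 0.901045) = 0.997731
Series ([0.944464] and [0.997731]): 0.944464 × 0.997731 = 0.9423

0.9423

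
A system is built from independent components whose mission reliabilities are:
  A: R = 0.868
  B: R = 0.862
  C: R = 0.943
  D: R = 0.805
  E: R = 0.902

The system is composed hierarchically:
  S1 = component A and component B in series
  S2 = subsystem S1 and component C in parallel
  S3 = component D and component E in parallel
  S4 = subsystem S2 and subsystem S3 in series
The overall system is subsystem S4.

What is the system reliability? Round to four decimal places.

Series (A and B): 0.868000 × 0.862000 = 0.748216
Parallel ([0.748216] and C): 1 − (1 − 0.748216)(1 − 0.943000) = 0.985648
Parallel (D and E): 1 − (1 − 0.805000)(1 − 0.902000) = 0.980890
Series ([0.985648] and [0.980890]): 0.985648 × 0.980890 = 0.9668

0.9668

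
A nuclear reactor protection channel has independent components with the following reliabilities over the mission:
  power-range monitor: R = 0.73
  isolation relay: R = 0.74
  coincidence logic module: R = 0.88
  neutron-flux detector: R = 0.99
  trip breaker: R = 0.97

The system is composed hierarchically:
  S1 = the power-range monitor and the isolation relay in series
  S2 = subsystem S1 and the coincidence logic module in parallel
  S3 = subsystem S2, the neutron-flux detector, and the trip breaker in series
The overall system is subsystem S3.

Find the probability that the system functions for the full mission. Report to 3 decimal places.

Series (power-range monitor and isolation relay): 0.73000 × 0.74000 = 0.54020
Parallel ([0.54020] and coincidence logic module): 1 − (1 − 0.54020)(1 − 0.88000) = 0.94482
Series ([0.94482], neutron-flux detector, and trip breaker): 0.94482 × 0.99000 × 0.97000 = 0.907

0.907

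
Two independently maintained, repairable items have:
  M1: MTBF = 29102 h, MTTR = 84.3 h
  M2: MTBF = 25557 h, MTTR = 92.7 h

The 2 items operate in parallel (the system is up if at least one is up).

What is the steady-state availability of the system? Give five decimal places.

A(M1) = MTBF/(MTBF+MTTR) = 29102/(29102+84.3) = 0.997112
A(M2) = MTBF/(MTBF+MTTR) = 25557/(25557+92.7) = 0.996386
Parallel availability: 1 − (1 − 0.997112)(1 − 0.996386) = 0.99999

0.99999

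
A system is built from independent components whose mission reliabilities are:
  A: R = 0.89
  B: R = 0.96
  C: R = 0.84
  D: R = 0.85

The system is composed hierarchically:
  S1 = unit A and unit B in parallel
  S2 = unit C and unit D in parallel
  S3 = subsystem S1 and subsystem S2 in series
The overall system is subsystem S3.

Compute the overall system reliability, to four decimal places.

Parallel (A and B): 1 − (1 − 0.890000)(1 − 0.960000) = 0.995600
Parallel (C and D): 1 − (1 − 0.840000)(1 − 0.850000) = 0.976000
Series ([0.995600] and [0.976000]): 0.995600 × 0.976000 = 0.9717

0.9717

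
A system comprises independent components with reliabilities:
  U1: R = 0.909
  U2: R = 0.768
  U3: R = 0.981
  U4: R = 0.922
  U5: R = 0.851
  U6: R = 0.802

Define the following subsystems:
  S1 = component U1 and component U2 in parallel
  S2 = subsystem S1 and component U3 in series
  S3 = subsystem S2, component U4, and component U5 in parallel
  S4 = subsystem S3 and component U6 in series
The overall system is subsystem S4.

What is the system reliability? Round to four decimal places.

Parallel (U1 and U2): 1 − (1 − 0.909000)(1 − 0.768000) = 0.978888
Series ([0.978888] and U3): 0.978888 × 0.981000 = 0.960289
Parallel ([0.960289], U4, and U5): 1 − (1 − 0.960289)(1 − 0.922000)(1 − 0.851000) = 0.999538
Series ([0.999538] and U6): 0.999538 × 0.802000 = 0.8016

0.8016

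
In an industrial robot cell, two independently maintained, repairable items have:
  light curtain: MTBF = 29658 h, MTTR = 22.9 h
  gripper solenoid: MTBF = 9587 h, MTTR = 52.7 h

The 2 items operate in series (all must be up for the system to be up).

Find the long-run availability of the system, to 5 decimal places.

0.99377

A(light curtain) = MTBF/(MTBF+MTTR) = 29658/(29658+22.9) = 0.999228
A(gripper solenoid) = MTBF/(MTBF+MTTR) = 9587/(9587+52.7) = 0.994533
Series availability: 0.999228 × 0.994533 = 0.99377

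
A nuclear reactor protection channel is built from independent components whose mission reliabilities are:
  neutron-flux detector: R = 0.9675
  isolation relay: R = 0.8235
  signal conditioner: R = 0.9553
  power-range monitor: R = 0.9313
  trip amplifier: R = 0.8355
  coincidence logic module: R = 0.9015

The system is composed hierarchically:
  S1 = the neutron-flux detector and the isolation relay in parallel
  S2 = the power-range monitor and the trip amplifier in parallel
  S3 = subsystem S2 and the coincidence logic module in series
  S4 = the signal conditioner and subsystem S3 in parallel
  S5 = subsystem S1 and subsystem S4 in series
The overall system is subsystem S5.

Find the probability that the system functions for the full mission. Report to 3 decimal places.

0.989

Parallel (neutron-flux detector and isolation relay): 1 − (1 − 0.96750)(1 − 0.82350) = 0.99426
Parallel (power-range monitor and trip amplifier): 1 − (1 − 0.93130)(1 − 0.83550) = 0.98870
Series ([0.98870] and coincidence logic module): 0.98870 × 0.90150 = 0.89131
Parallel (signal conditioner and [0.89131]): 1 − (1 − 0.95530)(1 − 0.89131) = 0.99514
Series ([0.99426] and [0.99514]): 0.99426 × 0.99514 = 0.989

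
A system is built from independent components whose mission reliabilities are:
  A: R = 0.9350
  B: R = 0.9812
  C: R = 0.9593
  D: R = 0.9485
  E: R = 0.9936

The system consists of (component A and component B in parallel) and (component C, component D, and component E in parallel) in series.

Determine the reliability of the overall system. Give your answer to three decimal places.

Parallel (A and B): 1 − (1 − 0.93500)(1 − 0.98120) = 0.99878
Parallel (C, D, and E): 1 − (1 − 0.95930)(1 − 0.94850)(1 − 0.99360) = 0.99999
Series ([0.99878] and [0.99999]): 0.99878 × 0.99999 = 0.999

0.999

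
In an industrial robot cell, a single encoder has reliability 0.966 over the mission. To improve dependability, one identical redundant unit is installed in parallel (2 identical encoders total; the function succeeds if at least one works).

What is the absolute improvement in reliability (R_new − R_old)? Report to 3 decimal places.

R_before = 0.966
R_after = 1 − (1 − 0.966)^2 = 0.999
ΔR = 0.999 − 0.966 = 0.033

0.033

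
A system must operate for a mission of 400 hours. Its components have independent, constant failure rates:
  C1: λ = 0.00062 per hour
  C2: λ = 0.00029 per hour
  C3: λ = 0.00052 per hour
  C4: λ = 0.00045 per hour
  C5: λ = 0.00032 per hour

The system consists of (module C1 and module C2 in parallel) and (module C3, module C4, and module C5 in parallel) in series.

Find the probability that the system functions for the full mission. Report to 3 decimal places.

R(C1) = exp(−0.00062 × 400) = 0.78036
R(C2) = exp(−0.00029 × 400) = 0.89048
R(C3) = exp(−0.00052 × 400) = 0.81221
R(C4) = exp(−0.00045 × 400) = 0.83527
R(C5) = exp(−0.00032 × 400) = 0.87985
Parallel (C1 and C2): 1 − (1 − 0.78036)(1 − 0.89048) = 0.97595
Parallel (C3, C4, and C5): 1 − (1 − 0.81221)(1 − 0.83527)(1 − 0.87985) = 0.99628
Series ([0.97595] and [0.99628]): 0.97595 × 0.99628 = 0.972

0.972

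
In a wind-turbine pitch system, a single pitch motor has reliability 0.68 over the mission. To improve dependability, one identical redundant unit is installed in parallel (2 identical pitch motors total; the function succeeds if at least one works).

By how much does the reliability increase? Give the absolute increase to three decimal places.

R_before = 0.68
R_after = 1 − (1 − 0.68)^2 = 0.898
ΔR = 0.898 − 0.68 = 0.218

0.218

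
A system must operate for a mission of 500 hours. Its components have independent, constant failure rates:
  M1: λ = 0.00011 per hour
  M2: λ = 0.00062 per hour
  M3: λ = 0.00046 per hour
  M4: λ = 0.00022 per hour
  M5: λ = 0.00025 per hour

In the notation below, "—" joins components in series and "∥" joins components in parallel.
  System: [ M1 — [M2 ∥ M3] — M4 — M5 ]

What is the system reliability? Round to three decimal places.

R(M1) = exp(−0.00011 × 500) = 0.94649
R(M2) = exp(−0.00062 × 500) = 0.73345
R(M3) = exp(−0.00046 × 500) = 0.79453
R(M4) = exp(−0.00022 × 500) = 0.89583
R(M5) = exp(−0.00025 × 500) = 0.88250
Parallel (M2 and M3): 1 − (1 − 0.73345)(1 − 0.79453) = 0.94523
Series (M1, [0.94523], M4, and M5): 0.94649 × 0.94523 × 0.89583 × 0.88250 = 0.707

0.707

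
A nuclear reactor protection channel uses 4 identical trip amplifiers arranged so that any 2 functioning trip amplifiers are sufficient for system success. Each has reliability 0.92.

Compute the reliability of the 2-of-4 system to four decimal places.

0.9981

R = Σ_{i=2}^{4} C(4,i) p^i (1−p)^{4−i} with p = 0.92
C(4,2)·0.92^2·0.08^2 = 0.032502
C(4,3)·0.92^3·0.08^1 = 0.249180
C(4,4)·0.92^4·0.08^0 = 0.716393
Sum = 0.9981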